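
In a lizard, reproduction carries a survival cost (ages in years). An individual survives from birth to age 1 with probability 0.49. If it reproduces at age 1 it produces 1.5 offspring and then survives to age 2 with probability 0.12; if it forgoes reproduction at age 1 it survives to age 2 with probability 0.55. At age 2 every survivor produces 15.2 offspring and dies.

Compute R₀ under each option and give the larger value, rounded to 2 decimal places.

breed at age 1: R₀ = 0.49 × (1.5 + 0.12 × 15.2) = 0.49 × 3.3240 = 1.6288
delay to age 2: R₀ = 0.49 × (0.55 × 15.2) = 0.49 × 8.3600 = 4.0964
Higher: delay to age 2 (4.0964).

4.10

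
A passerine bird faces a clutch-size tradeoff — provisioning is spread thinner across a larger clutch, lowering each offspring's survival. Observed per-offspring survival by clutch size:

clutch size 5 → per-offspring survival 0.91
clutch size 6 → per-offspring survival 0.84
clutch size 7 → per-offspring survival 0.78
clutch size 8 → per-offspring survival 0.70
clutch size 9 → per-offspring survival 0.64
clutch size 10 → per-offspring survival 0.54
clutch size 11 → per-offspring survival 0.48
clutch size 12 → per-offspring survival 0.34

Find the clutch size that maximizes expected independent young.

9

Expected independent young = c × s(c):
  c=5: 5 × 0.91 = 4.550
  c=6: 6 × 0.84 = 5.040
  c=7: 7 × 0.78 = 5.460
  c=8: 8 × 0.70 = 5.600
  c=9: 9 × 0.64 = 5.760
  c=10: 10 × 0.54 = 5.400
  c=11: 11 × 0.48 = 5.280
  c=12: 12 × 0.34 = 4.080
Maximum at c = 9 (5.760 independent young).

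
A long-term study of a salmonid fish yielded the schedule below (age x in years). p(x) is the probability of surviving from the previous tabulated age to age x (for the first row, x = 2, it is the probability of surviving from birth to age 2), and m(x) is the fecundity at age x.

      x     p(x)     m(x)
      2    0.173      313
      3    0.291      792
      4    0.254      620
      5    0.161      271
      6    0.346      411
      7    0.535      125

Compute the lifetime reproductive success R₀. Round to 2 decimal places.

102.85

Survivorship from birth: l_x = p_2·p_3·…·p_x.
  l_2 = 0.17300
  l_3 = 0.05034
  l_4 = 0.01279
  l_5 = 0.00206
  l_6 = 0.00071
  l_7 = 0.00038
R₀ = Σ l_x m(x):
  age 2: 0.17300 × 313 = 54.1490
  age 3: 0.05034 × 792 = 39.8693
  age 4: 0.01279 × 620 = 7.9298
  age 5: 0.00206 × 271 = 0.5583
  age 6: 0.00071 × 411 = 0.2918
  age 7: 0.00038 × 125 = 0.0475
R₀ = 54.1490 + 39.8693 + 7.9298 + 0.5583 + 0.2918 + 0.0475 = 102.8456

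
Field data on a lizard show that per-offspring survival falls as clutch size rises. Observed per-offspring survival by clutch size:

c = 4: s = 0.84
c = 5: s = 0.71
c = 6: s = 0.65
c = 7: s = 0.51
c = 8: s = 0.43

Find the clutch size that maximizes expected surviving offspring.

6

Expected surviving offspring = c × s(c):
  c=4: 4 × 0.84 = 3.360
  c=5: 5 × 0.71 = 3.550
  c=6: 6 × 0.65 = 3.900
  c=7: 7 × 0.51 = 3.570
  c=8: 8 × 0.43 = 3.440
Maximum at c = 6 (3.900 surviving offspring).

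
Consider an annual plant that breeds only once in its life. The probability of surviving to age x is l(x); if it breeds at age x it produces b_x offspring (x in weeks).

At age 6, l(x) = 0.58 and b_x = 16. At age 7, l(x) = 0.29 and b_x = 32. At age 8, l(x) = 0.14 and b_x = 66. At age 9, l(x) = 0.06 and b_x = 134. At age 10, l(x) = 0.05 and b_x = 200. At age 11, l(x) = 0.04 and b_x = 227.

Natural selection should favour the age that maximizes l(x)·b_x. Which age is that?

Expected offspring if breeding at age x = l(x) × b_x:
  age 6: 0.58 × 16 = 9.280
  age 7: 0.29 × 32 = 9.280
  age 8: 0.14 × 66 = 9.240
  age 9: 0.06 × 134 = 8.040
  age 10: 0.05 × 200 = 10.000
  age 11: 0.04 × 227 = 9.080
Maximum at age 10 (10.000).

10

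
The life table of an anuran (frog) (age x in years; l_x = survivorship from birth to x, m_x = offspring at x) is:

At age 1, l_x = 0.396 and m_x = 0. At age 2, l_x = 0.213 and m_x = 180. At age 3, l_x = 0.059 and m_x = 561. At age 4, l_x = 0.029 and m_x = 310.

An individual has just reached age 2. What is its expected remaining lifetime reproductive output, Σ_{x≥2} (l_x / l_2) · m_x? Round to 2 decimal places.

l_2 = 0.213. Conditional survival from age 2 to x is l_x / l_2.
  x=2: (0.213/0.213) × 180 = 180.0000
  x=3: (0.059/0.213) × 561 = 155.3944
  x=4: (0.029/0.213) × 310 = 42.2066
Sum = 180.0000 + 155.3944 + 42.2066 = 377.6009

377.60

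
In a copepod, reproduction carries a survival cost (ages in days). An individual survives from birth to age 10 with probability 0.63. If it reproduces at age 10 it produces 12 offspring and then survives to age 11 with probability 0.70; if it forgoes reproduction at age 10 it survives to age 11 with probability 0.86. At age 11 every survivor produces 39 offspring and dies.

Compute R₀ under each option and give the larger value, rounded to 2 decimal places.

breed at age 10: R₀ = 0.63 × (12 + 0.70 × 39) = 0.63 × 39.3000 = 24.7590
delay to age 11: R₀ = 0.63 × (0.86 × 39) = 0.63 × 33.5400 = 21.1302
Higher: breed at age 10 (24.7590).

24.76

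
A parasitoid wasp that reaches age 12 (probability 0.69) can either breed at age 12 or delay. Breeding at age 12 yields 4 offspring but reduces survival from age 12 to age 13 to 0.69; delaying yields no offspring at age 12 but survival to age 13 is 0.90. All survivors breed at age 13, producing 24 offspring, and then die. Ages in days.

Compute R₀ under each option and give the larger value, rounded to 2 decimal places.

breed at age 12: R₀ = 0.69 × (4 + 0.69 × 24) = 0.69 × 20.5600 = 14.1864
delay to age 13: R₀ = 0.69 × (0.90 × 24) = 0.69 × 21.6000 = 14.9040
Higher: delay to age 13 (14.9040).

14.90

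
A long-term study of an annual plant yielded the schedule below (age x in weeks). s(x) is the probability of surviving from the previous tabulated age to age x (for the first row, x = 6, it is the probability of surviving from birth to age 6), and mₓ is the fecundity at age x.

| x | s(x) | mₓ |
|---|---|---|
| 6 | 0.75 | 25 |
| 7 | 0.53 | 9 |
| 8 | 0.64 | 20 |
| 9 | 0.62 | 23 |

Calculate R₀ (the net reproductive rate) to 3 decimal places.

Survivorship from birth: l_x = s_6·s_7·…·s_x.
  l_6 = 0.75000
  l_7 = 0.39750
  l_8 = 0.25440
  l_9 = 0.15773
R₀ = Σ l_x mₓ:
  age 6: 0.75000 × 25 = 18.7500
  age 7: 0.39750 × 9 = 3.5775
  age 8: 0.25440 × 20 = 5.0880
  age 9: 0.15773 × 23 = 3.6278
R₀ = 18.7500 + 3.5775 + 5.0880 + 3.6278 = 31.0433

31.043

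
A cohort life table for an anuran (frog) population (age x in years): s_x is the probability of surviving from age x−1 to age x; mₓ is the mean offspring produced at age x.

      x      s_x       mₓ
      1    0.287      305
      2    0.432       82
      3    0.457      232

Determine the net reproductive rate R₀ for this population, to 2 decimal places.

Survivorship from birth: l_x = s_1·s_2·…·s_x.
  l_1 = 0.28700
  l_2 = 0.12398
  l_3 = 0.05666
R₀ = Σ l_x mₓ:
  age 1: 0.28700 × 305 = 87.5350
  age 2: 0.12398 × 82 = 10.1664
  age 3: 0.05666 × 232 = 13.1451
R₀ = 87.5350 + 10.1664 + 13.1451 = 110.8465

110.85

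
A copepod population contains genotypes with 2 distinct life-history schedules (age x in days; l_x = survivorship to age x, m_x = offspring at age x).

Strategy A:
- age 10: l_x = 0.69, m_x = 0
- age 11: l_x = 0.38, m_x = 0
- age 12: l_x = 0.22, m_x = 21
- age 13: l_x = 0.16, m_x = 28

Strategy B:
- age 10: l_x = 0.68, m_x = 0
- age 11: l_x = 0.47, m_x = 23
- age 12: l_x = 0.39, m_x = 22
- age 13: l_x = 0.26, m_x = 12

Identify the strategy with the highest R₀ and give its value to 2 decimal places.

22.51

Strategy A: R₀ = 0.69×0 + 0.38×0 + 0.22×21 + 0.16×28 = 9.1000
Strategy B: R₀ = 0.68×0 + 0.47×23 + 0.39×22 + 0.26×12 = 22.5100
Highest R₀: strategy B with 22.5100.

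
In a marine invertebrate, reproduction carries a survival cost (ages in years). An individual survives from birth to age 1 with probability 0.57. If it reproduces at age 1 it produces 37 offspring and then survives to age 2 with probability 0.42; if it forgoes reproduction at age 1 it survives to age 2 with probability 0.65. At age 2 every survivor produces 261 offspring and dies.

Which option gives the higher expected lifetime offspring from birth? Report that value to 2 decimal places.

96.70

breed at age 1: R₀ = 0.57 × (37 + 0.42 × 261) = 0.57 × 146.6200 = 83.5734
delay to age 2: R₀ = 0.57 × (0.65 × 261) = 0.57 × 169.6500 = 96.7005
Higher: delay to age 2 (96.7005).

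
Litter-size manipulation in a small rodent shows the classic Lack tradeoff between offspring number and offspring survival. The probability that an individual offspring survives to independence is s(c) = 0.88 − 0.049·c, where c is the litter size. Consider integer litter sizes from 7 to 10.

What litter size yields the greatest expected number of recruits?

9

Expected recruits = c × s(c):
  c=7: 7 × 0.537 = 3.759
  c=8: 8 × 0.488 = 3.904
  c=9: 9 × 0.439 = 3.951
  c=10: 10 × 0.390 = 3.900
Maximum at c = 9 (3.951 recruits).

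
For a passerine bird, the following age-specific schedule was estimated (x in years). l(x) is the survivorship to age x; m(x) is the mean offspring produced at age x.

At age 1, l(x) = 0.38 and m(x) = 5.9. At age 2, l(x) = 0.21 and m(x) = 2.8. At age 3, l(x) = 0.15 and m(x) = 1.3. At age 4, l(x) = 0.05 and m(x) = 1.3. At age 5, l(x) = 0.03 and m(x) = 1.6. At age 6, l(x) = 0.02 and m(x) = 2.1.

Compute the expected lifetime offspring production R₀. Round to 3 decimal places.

3.180

R₀ = Σ l(x) m(x):
  age 1: 0.38 × 5.9 = 2.2420
  age 2: 0.21 × 2.8 = 0.5880
  age 3: 0.15 × 1.3 = 0.1950
  age 4: 0.05 × 1.3 = 0.0650
  age 5: 0.03 × 1.6 = 0.0480
  age 6: 0.02 × 2.1 = 0.0420
R₀ = 2.2420 + 0.5880 + 0.1950 + 0.0650 + 0.0480 + 0.0420 = 3.1800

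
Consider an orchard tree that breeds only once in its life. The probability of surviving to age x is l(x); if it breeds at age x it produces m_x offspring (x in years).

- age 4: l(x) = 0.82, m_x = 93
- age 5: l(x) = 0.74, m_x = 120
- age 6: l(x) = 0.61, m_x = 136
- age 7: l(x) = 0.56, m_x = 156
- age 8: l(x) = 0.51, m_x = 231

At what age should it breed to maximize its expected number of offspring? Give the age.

Expected offspring if breeding at age x = l(x) × m_x:
  age 4: 0.82 × 93 = 76.260
  age 5: 0.74 × 120 = 88.800
  age 6: 0.61 × 136 = 82.960
  age 7: 0.56 × 156 = 87.360
  age 8: 0.51 × 231 = 117.810
Maximum at age 8 (117.810).

8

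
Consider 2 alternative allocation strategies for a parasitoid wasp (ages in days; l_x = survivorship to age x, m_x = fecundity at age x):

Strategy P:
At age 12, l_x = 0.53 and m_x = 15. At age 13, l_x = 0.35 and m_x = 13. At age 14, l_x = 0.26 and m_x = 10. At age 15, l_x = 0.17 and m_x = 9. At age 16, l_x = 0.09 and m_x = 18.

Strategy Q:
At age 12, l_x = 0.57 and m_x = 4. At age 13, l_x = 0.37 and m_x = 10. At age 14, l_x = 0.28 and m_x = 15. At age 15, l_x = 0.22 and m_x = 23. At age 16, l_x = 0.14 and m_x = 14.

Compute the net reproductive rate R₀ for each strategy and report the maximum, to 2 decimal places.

18.25

Strategy P: R₀ = 0.53×15 + 0.35×13 + 0.26×10 + 0.17×9 + 0.09×18 = 18.2500
Strategy Q: R₀ = 0.57×4 + 0.37×10 + 0.28×15 + 0.22×23 + 0.14×14 = 17.2000
Highest R₀: strategy P with 18.2500.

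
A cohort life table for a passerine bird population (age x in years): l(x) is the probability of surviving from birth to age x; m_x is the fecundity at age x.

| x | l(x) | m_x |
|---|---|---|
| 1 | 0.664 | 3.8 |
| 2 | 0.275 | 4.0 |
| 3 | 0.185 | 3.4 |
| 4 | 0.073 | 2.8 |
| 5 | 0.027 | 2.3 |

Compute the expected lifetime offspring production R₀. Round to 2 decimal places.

4.52

R₀ = Σ l(x) m_x:
  age 1: 0.664 × 3.8 = 2.5232
  age 2: 0.275 × 4.0 = 1.1000
  age 3: 0.185 × 3.4 = 0.6290
  age 4: 0.073 × 2.8 = 0.2044
  age 5: 0.027 × 2.3 = 0.0621
R₀ = 2.5232 + 1.1000 + 0.6290 + 0.2044 + 0.0621 = 4.5187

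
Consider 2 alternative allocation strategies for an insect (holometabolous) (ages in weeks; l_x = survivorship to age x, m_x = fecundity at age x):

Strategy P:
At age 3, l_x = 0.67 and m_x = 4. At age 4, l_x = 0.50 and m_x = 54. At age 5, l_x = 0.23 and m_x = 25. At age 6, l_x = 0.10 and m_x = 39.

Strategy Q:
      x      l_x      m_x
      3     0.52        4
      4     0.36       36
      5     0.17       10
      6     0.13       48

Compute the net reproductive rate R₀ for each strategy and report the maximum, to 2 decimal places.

Strategy P: R₀ = 0.67×4 + 0.50×54 + 0.23×25 + 0.10×39 = 39.3300
Strategy Q: R₀ = 0.52×4 + 0.36×36 + 0.17×10 + 0.13×48 = 22.9800
Highest R₀: strategy P with 39.3300.

39.33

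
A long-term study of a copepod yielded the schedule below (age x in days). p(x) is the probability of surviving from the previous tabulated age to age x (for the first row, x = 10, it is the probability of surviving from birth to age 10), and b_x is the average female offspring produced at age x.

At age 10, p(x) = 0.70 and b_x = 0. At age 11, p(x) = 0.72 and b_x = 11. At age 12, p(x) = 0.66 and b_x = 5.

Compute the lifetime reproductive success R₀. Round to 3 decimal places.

7.207

Survivorship from birth: l_x = p_10·p_11·…·p_x.
  l_10 = 0.70000
  l_11 = 0.50400
  l_12 = 0.33264
R₀ = Σ l_x b_x:
  age 10: 0.70000 × 0 = 0.0000
  age 11: 0.50400 × 11 = 5.5440
  age 12: 0.33264 × 5 = 1.6632
R₀ = 0.0000 + 5.5440 + 1.6632 = 7.2072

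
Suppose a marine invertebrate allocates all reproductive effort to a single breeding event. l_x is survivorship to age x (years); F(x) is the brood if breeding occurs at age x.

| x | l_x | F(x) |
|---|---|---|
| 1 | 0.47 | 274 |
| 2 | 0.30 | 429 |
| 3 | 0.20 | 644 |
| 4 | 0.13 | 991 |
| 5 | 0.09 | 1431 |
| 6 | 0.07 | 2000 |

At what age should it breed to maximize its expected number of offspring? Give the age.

6

Expected offspring if breeding at age x = l_x × F(x):
  age 1: 0.47 × 274 = 128.780
  age 2: 0.30 × 429 = 128.700
  age 3: 0.20 × 644 = 128.800
  age 4: 0.13 × 991 = 128.830
  age 5: 0.09 × 1431 = 128.790
  age 6: 0.07 × 2000 = 140.000
Maximum at age 6 (140.000).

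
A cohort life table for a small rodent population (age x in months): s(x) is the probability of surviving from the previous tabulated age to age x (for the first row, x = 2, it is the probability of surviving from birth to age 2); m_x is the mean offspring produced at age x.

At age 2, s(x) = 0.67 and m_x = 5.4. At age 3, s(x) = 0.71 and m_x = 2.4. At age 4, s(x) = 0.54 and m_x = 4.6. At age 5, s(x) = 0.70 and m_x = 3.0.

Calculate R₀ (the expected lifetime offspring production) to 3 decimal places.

6.481

Survivorship from birth: l_x = s_2·s_3·…·s_x.
  l_2 = 0.67000
  l_3 = 0.47570
  l_4 = 0.25688
  l_5 = 0.17981
R₀ = Σ l_x m_x:
  age 2: 0.67000 × 5.4 = 3.6180
  age 3: 0.47570 × 2.4 = 1.1417
  age 4: 0.25688 × 4.6 = 1.1816
  age 5: 0.17981 × 3.0 = 0.5394
R₀ = 3.6180 + 1.1417 + 1.1816 + 0.5394 = 6.4808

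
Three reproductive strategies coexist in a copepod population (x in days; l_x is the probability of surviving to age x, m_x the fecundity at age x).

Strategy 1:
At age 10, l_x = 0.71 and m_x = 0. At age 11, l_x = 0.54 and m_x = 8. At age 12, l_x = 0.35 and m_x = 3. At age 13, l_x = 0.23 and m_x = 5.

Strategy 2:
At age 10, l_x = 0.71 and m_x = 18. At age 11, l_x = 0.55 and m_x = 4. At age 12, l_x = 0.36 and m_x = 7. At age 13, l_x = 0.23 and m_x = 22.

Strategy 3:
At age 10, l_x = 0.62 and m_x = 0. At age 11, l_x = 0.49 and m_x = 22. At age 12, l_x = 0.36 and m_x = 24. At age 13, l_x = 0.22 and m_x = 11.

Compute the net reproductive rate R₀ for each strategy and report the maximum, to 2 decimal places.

Strategy 1: R₀ = 0.71×0 + 0.54×8 + 0.35×3 + 0.23×5 = 6.5200
Strategy 2: R₀ = 0.71×18 + 0.55×4 + 0.36×7 + 0.23×22 = 22.5600
Strategy 3: R₀ = 0.62×0 + 0.49×22 + 0.36×24 + 0.22×11 = 21.8400
Highest R₀: strategy 2 with 22.5600.

22.56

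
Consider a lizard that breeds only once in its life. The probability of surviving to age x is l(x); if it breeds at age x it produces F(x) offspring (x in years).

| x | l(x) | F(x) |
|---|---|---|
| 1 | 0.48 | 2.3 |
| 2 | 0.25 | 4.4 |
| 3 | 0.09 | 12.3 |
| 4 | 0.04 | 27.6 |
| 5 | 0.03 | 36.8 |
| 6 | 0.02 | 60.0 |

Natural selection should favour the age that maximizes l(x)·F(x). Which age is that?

6

Expected offspring if breeding at age x = l(x) × F(x):
  age 1: 0.48 × 2.3 = 1.104
  age 2: 0.25 × 4.4 = 1.100
  age 3: 0.09 × 12.3 = 1.107
  age 4: 0.04 × 27.6 = 1.104
  age 5: 0.03 × 36.8 = 1.104
  age 6: 0.02 × 60.0 = 1.200
Maximum at age 6 (1.200).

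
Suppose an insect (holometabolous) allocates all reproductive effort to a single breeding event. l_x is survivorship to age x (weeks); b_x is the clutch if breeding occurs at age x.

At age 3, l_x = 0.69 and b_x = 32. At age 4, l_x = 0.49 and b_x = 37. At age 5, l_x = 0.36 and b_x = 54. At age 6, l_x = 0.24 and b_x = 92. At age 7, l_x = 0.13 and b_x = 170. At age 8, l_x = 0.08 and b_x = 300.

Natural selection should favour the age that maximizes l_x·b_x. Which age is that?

Expected offspring if breeding at age x = l_x × b_x:
  age 3: 0.69 × 32 = 22.080
  age 4: 0.49 × 37 = 18.130
  age 5: 0.36 × 54 = 19.440
  age 6: 0.24 × 92 = 22.080
  age 7: 0.13 × 170 = 22.100
  age 8: 0.08 × 300 = 24.000
Maximum at age 8 (24.000).

8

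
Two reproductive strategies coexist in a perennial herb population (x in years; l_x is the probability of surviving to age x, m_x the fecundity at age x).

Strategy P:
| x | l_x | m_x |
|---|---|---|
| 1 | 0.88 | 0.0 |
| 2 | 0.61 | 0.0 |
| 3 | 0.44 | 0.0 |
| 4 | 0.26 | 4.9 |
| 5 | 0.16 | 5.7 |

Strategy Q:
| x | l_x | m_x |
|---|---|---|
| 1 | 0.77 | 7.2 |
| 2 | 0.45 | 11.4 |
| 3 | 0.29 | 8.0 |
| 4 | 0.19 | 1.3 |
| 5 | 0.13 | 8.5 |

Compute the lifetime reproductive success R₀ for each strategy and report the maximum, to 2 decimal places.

Strategy P: R₀ = 0.88×0.0 + 0.61×0.0 + 0.44×0.0 + 0.26×4.9 + 0.16×5.7 = 2.1860
Strategy Q: R₀ = 0.77×7.2 + 0.45×11.4 + 0.29×8.0 + 0.19×1.3 + 0.13×8.5 = 14.3460
Highest R₀: strategy Q with 14.3460.

14.35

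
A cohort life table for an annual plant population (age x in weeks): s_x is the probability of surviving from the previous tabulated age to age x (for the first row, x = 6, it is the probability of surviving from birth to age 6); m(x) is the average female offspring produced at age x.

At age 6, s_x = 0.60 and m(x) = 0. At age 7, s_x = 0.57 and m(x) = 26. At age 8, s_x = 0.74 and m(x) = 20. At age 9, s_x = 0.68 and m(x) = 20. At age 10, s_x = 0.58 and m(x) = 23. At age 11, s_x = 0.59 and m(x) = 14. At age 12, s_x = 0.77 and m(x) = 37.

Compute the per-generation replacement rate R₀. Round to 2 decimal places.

Survivorship from birth: l_x = s_6·s_7·…·s_x.
  l_6 = 0.60000
  l_7 = 0.34200
  l_8 = 0.25308
  l_9 = 0.17209
  l_10 = 0.09981
  l_11 = 0.05889
  l_12 = 0.04535
R₀ = Σ l_x m(x):
  age 6: 0.60000 × 0 = 0.0000
  age 7: 0.34200 × 26 = 8.8920
  age 8: 0.25308 × 20 = 5.0616
  age 9: 0.17209 × 20 = 3.4418
  age 10: 0.09981 × 23 = 2.2956
  age 11: 0.05889 × 14 = 0.8245
  age 12: 0.04535 × 37 = 1.6780
R₀ = 0.0000 + 8.8920 + 5.0616 + 3.4418 + 2.2956 + 0.8245 + 1.6780 = 22.1934

22.19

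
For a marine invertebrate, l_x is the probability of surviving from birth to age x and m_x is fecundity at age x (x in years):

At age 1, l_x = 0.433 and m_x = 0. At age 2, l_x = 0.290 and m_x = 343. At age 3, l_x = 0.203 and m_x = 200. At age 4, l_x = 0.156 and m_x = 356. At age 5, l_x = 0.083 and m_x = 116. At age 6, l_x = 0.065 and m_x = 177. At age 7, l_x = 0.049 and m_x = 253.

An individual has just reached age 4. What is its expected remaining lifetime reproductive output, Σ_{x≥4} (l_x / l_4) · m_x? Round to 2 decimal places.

570.94

l_4 = 0.156. Conditional survival from age 4 to x is l_x / l_4.
  x=4: (0.156/0.156) × 356 = 356.0000
  x=5: (0.083/0.156) × 116 = 61.7179
  x=6: (0.065/0.156) × 177 = 73.7500
  x=7: (0.049/0.156) × 253 = 79.4679
Sum = 356.0000 + 61.7179 + 73.7500 + 79.4679 = 570.9359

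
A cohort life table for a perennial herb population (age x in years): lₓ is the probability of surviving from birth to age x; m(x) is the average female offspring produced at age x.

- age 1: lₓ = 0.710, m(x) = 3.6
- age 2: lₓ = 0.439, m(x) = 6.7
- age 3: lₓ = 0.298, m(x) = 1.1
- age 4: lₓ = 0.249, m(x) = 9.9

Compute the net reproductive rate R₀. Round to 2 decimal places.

8.29

R₀ = Σ lₓ m(x):
  age 1: 0.710 × 3.6 = 2.5560
  age 2: 0.439 × 6.7 = 2.9413
  age 3: 0.298 × 1.1 = 0.3278
  age 4: 0.249 × 9.9 = 2.4651
R₀ = 2.5560 + 2.9413 + 0.3278 + 2.4651 = 8.2902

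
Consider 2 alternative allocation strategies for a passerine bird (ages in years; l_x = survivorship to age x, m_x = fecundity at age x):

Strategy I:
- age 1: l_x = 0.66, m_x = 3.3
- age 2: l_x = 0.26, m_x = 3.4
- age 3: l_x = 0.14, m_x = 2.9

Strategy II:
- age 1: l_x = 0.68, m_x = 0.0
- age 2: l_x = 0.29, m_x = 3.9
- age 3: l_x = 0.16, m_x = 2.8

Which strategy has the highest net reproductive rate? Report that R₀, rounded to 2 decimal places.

3.47

Strategy I: R₀ = 0.66×3.3 + 0.26×3.4 + 0.14×2.9 = 3.4680
Strategy II: R₀ = 0.68×0.0 + 0.29×3.9 + 0.16×2.8 = 1.5790
Highest R₀: strategy I with 3.4680.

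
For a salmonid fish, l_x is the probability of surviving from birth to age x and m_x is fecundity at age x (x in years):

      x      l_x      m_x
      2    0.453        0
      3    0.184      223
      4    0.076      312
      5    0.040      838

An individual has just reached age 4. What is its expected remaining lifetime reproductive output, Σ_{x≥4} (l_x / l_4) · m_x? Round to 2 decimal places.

l_4 = 0.076. Conditional survival from age 4 to x is l_x / l_4.
  x=4: (0.076/0.076) × 312 = 312.0000
  x=5: (0.040/0.076) × 838 = 441.0526
Sum = 312.0000 + 441.0526 = 753.0526

753.05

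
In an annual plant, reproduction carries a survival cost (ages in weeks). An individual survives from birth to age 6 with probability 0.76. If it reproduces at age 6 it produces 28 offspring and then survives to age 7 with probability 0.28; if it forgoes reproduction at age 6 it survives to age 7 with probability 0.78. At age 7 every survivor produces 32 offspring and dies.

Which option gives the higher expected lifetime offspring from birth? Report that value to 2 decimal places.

28.09

breed at age 6: R₀ = 0.76 × (28 + 0.28 × 32) = 0.76 × 36.9600 = 28.0896
delay to age 7: R₀ = 0.76 × (0.78 × 32) = 0.76 × 24.9600 = 18.9696
Higher: breed at age 6 (28.0896).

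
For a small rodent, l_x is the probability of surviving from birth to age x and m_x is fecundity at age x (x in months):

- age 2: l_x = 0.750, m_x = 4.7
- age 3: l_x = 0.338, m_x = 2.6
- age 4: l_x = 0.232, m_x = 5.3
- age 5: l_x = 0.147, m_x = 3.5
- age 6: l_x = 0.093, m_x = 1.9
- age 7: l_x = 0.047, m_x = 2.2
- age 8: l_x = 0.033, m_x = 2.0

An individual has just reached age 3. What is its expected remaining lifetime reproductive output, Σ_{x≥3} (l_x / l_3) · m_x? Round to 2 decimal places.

l_3 = 0.338. Conditional survival from age 3 to x is l_x / l_3.
  x=3: (0.338/0.338) × 2.6 = 2.6000
  x=4: (0.232/0.338) × 5.3 = 3.6379
  x=5: (0.147/0.338) × 3.5 = 1.5222
  x=6: (0.093/0.338) × 1.9 = 0.5228
  x=7: (0.047/0.338) × 2.2 = 0.3059
  x=8: (0.033/0.338) × 2.0 = 0.1953
Sum = 2.6000 + 3.6379 + 1.5222 + 0.5228 + 0.3059 + 0.1953 = 8.7840

8.78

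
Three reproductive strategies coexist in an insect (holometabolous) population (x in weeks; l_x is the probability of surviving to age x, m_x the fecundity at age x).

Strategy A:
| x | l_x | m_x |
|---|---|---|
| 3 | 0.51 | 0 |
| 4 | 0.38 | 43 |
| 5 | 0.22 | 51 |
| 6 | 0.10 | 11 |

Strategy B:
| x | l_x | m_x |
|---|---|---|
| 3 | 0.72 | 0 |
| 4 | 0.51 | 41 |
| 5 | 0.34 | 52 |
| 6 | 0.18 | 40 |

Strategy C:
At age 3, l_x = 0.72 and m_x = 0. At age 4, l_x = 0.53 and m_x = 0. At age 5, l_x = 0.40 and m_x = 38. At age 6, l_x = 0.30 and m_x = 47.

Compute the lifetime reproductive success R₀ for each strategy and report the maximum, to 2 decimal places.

Strategy A: R₀ = 0.51×0 + 0.38×43 + 0.22×51 + 0.10×11 = 28.6600
Strategy B: R₀ = 0.72×0 + 0.51×41 + 0.34×52 + 0.18×40 = 45.7900
Strategy C: R₀ = 0.72×0 + 0.53×0 + 0.40×38 + 0.30×47 = 29.3000
Highest R₀: strategy B with 45.7900.

45.79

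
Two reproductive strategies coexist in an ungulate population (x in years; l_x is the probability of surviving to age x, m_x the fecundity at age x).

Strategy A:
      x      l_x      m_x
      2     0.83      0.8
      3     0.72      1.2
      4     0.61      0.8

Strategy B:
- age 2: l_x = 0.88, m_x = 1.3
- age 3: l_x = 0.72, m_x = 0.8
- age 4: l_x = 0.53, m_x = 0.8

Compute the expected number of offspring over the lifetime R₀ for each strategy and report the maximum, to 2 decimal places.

2.14

Strategy A: R₀ = 0.83×0.8 + 0.72×1.2 + 0.61×0.8 = 2.0160
Strategy B: R₀ = 0.88×1.3 + 0.72×0.8 + 0.53×0.8 = 2.1440
Highest R₀: strategy B with 2.1440.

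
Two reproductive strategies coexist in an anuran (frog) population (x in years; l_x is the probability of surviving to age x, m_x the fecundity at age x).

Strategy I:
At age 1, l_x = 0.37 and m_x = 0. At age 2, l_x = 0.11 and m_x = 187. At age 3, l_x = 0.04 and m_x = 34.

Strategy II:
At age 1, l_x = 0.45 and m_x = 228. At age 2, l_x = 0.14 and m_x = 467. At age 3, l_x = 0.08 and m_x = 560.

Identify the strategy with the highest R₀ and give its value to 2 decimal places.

Strategy I: R₀ = 0.37×0 + 0.11×187 + 0.04×34 = 21.9300
Strategy II: R₀ = 0.45×228 + 0.14×467 + 0.08×560 = 212.7800
Highest R₀: strategy II with 212.7800.

212.78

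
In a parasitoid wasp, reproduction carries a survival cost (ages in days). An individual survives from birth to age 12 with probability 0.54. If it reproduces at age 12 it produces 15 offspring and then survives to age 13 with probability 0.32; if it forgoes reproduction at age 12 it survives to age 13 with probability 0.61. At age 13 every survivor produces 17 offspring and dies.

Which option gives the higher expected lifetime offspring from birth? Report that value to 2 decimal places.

11.04

breed at age 12: R₀ = 0.54 × (15 + 0.32 × 17) = 0.54 × 20.4400 = 11.0376
delay to age 13: R₀ = 0.54 × (0.61 × 17) = 0.54 × 10.3700 = 5.5998
Higher: breed at age 12 (11.0376).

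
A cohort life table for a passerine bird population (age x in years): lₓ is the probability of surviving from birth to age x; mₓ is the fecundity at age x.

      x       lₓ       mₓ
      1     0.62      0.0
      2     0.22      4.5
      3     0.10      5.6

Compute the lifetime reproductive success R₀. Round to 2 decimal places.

1.55

R₀ = Σ lₓ mₓ:
  age 1: 0.62 × 0.0 = 0.0000
  age 2: 0.22 × 4.5 = 0.9900
  age 3: 0.10 × 5.6 = 0.5600
R₀ = 0.0000 + 0.9900 + 0.5600 = 1.5500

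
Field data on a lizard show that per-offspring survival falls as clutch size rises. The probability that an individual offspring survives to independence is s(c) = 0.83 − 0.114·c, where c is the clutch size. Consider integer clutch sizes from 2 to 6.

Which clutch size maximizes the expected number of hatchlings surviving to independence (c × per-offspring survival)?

4

Expected hatchlings surviving to independence = c × s(c):
  c=2: 2 × 0.602 = 1.204
  c=3: 3 × 0.488 = 1.464
  c=4: 4 × 0.374 = 1.496
  c=5: 5 × 0.260 = 1.300
  c=6: 6 × 0.146 = 0.876
Maximum at c = 4 (1.496 hatchlings surviving to independence).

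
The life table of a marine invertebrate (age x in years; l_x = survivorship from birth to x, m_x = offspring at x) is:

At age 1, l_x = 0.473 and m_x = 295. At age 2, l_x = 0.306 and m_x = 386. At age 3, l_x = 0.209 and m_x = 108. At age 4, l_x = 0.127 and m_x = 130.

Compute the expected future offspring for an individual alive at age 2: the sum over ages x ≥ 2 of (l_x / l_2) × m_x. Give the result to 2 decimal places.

513.72

l_2 = 0.306. Conditional survival from age 2 to x is l_x / l_2.
  x=2: (0.306/0.306) × 386 = 386.0000
  x=3: (0.209/0.306) × 108 = 73.7647
  x=4: (0.127/0.306) × 130 = 53.9542
Sum = 386.0000 + 73.7647 + 53.9542 = 513.7190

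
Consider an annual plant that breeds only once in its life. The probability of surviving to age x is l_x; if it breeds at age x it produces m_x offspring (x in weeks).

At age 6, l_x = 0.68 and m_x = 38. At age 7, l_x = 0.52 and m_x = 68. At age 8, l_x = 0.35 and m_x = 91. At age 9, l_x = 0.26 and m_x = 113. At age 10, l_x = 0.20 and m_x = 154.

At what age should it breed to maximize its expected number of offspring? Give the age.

Expected offspring if breeding at age x = l_x × m_x:
  age 6: 0.68 × 38 = 25.840
  age 7: 0.52 × 68 = 35.360
  age 8: 0.35 × 91 = 31.850
  age 9: 0.26 × 113 = 29.380
  age 10: 0.20 × 154 = 30.800
Maximum at age 7 (35.360).

7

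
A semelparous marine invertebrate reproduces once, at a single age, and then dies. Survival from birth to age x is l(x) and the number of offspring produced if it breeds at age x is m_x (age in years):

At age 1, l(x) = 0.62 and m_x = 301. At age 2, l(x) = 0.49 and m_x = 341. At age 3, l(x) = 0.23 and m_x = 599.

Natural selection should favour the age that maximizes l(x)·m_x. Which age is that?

Expected offspring if breeding at age x = l(x) × m_x:
  age 1: 0.62 × 301 = 186.620
  age 2: 0.49 × 341 = 167.090
  age 3: 0.23 × 599 = 137.770
Maximum at age 1 (186.620).

1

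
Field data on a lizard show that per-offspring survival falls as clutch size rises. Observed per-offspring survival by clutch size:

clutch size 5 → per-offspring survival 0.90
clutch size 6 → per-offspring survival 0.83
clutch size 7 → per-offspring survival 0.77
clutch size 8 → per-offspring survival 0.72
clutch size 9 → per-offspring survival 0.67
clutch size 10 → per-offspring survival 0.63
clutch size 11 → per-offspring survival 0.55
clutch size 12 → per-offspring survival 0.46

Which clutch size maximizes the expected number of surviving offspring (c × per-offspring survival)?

10

Expected surviving offspring = c × s(c):
  c=5: 5 × 0.90 = 4.500
  c=6: 6 × 0.83 = 4.980
  c=7: 7 × 0.77 = 5.390
  c=8: 8 × 0.72 = 5.760
  c=9: 9 × 0.67 = 6.030
  c=10: 10 × 0.63 = 6.300
  c=11: 11 × 0.55 = 6.050
  c=12: 12 × 0.46 = 5.520
Maximum at c = 10 (6.300 surviving offspring).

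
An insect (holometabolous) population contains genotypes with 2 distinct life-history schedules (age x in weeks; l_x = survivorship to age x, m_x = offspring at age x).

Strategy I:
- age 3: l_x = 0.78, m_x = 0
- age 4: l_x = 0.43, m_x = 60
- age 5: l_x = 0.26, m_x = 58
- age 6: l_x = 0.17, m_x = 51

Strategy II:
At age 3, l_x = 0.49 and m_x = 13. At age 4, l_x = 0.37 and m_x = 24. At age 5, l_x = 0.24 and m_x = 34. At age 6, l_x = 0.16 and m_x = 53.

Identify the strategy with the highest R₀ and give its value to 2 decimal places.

49.55

Strategy I: R₀ = 0.78×0 + 0.43×60 + 0.26×58 + 0.17×51 = 49.5500
Strategy II: R₀ = 0.49×13 + 0.37×24 + 0.24×34 + 0.16×53 = 31.8900
Highest R₀: strategy I with 49.5500.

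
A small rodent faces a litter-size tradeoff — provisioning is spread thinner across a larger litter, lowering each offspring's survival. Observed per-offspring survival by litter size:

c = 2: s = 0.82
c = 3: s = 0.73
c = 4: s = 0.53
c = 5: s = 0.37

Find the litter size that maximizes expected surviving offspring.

3

Expected surviving offspring = c × s(c):
  c=2: 2 × 0.82 = 1.640
  c=3: 3 × 0.73 = 2.190
  c=4: 4 × 0.53 = 2.120
  c=5: 5 × 0.37 = 1.850
Maximum at c = 3 (2.190 surviving offspring).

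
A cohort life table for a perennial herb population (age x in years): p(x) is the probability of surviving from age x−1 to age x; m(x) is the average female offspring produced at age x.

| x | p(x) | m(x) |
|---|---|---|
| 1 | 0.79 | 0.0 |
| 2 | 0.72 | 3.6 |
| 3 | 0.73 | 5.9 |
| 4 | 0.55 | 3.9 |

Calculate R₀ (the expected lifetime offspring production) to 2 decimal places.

5.39

Survivorship from birth: l_x = p_1·p_2·…·p_x.
  l_1 = 0.79000
  l_2 = 0.56880
  l_3 = 0.41522
  l_4 = 0.22837
R₀ = Σ l_x m(x):
  age 1: 0.79000 × 0.0 = 0.0000
  age 2: 0.56880 × 3.6 = 2.0477
  age 3: 0.41522 × 5.9 = 2.4498
  age 4: 0.22837 × 3.9 = 0.8906
R₀ = 0.0000 + 2.0477 + 2.4498 + 0.8906 = 5.3881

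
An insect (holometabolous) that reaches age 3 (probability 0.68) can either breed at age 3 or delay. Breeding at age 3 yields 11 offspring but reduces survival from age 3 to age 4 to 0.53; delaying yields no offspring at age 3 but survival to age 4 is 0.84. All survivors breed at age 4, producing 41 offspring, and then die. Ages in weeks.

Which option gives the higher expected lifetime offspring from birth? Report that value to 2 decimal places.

23.42

breed at age 3: R₀ = 0.68 × (11 + 0.53 × 41) = 0.68 × 32.7300 = 22.2564
delay to age 4: R₀ = 0.68 × (0.84 × 41) = 0.68 × 34.4400 = 23.4192
Higher: delay to age 4 (23.4192).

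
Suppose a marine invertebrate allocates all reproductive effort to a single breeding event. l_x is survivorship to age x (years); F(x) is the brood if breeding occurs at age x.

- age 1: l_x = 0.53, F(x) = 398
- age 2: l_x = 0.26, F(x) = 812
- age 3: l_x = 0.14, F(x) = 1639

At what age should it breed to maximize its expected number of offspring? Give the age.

Expected offspring if breeding at age x = l_x × F(x):
  age 1: 0.53 × 398 = 210.940
  age 2: 0.26 × 812 = 211.120
  age 3: 0.14 × 1639 = 229.460
Maximum at age 3 (229.460).

3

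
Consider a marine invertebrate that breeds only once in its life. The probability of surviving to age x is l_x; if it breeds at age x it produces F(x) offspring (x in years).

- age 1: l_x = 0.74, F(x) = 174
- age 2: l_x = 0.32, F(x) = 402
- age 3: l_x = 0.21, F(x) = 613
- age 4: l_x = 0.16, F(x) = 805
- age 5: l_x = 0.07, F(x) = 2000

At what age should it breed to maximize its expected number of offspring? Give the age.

Expected offspring if breeding at age x = l_x × F(x):
  age 1: 0.74 × 174 = 128.760
  age 2: 0.32 × 402 = 128.640
  age 3: 0.21 × 613 = 128.730
  age 4: 0.16 × 805 = 128.800
  age 5: 0.07 × 2000 = 140.000
Maximum at age 5 (140.000).

5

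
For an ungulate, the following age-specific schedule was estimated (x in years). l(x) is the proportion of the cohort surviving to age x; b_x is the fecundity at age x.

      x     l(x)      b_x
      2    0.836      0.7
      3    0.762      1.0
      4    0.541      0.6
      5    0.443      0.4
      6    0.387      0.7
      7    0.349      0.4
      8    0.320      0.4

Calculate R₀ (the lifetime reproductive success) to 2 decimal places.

R₀ = Σ l(x) b_x:
  age 2: 0.836 × 0.7 = 0.5852
  age 3: 0.762 × 1.0 = 0.7620
  age 4: 0.541 × 0.6 = 0.3246
  age 5: 0.443 × 0.4 = 0.1772
  age 6: 0.387 × 0.7 = 0.2709
  age 7: 0.349 × 0.4 = 0.1396
  age 8: 0.320 × 0.4 = 0.1280
R₀ = 0.5852 + 0.7620 + 0.3246 + 0.1772 + 0.2709 + 0.1396 + 0.1280 = 2.3875

2.39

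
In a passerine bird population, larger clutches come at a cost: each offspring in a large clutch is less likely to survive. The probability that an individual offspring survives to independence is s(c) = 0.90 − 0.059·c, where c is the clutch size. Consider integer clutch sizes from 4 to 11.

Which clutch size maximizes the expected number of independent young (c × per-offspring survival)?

Expected independent young = c × s(c):
  c=4: 4 × 0.664 = 2.656
  c=5: 5 × 0.605 = 3.025
  c=6: 6 × 0.546 = 3.276
  c=7: 7 × 0.487 = 3.409
  c=8: 8 × 0.428 = 3.424
  c=9: 9 × 0.369 = 3.321
  c=10: 10 × 0.310 = 3.100
  c=11: 11 × 0.251 = 2.761
Maximum at c = 8 (3.424 independent young).

8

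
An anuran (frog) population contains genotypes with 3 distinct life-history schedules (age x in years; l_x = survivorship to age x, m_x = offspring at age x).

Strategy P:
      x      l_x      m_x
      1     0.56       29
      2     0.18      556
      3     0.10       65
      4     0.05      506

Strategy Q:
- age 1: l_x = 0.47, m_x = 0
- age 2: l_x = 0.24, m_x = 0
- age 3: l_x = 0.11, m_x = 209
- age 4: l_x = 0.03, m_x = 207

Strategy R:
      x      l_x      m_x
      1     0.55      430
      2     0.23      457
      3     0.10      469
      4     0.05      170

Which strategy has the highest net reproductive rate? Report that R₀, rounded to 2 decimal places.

Strategy P: R₀ = 0.56×29 + 0.18×556 + 0.10×65 + 0.05×506 = 148.1200
Strategy Q: R₀ = 0.47×0 + 0.24×0 + 0.11×209 + 0.03×207 = 29.2000
Strategy R: R₀ = 0.55×430 + 0.23×457 + 0.10×469 + 0.05×170 = 397.0100
Highest R₀: strategy R with 397.0100.

397.01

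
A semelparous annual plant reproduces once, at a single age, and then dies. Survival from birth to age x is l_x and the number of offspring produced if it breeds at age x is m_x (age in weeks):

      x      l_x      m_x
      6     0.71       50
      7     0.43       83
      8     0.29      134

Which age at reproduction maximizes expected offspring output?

Expected offspring if breeding at age x = l_x × m_x:
  age 6: 0.71 × 50 = 35.500
  age 7: 0.43 × 83 = 35.690
  age 8: 0.29 × 134 = 38.860
Maximum at age 8 (38.860).

8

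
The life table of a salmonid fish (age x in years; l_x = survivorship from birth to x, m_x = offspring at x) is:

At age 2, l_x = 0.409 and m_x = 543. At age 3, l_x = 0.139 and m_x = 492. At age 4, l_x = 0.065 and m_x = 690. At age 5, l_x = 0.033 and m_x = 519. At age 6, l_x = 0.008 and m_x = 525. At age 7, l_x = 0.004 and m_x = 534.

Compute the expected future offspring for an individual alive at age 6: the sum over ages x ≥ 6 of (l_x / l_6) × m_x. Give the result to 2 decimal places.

l_6 = 0.008. Conditional survival from age 6 to x is l_x / l_6.
  x=6: (0.008/0.008) × 525 = 525.0000
  x=7: (0.004/0.008) × 534 = 267.0000
Sum = 525.0000 + 267.0000 = 792.0000

792.00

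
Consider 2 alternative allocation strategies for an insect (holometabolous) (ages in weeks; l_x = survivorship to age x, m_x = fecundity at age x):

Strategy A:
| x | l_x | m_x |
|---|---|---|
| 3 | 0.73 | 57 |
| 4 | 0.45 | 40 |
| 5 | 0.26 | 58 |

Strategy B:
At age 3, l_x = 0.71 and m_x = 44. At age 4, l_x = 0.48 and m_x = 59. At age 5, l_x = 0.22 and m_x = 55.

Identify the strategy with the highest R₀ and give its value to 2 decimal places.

Strategy A: R₀ = 0.73×57 + 0.45×40 + 0.26×58 = 74.6900
Strategy B: R₀ = 0.71×44 + 0.48×59 + 0.22×55 = 71.6600
Highest R₀: strategy A with 74.6900.

74.69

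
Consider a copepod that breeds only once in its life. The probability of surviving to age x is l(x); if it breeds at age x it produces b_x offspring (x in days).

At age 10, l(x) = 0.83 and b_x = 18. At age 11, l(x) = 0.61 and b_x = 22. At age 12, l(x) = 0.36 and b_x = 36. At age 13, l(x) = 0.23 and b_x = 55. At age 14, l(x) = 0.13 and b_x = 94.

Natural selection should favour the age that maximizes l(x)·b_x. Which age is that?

Expected offspring if breeding at age x = l(x) × b_x:
  age 10: 0.83 × 18 = 14.940
  age 11: 0.61 × 22 = 13.420
  age 12: 0.36 × 36 = 12.960
  age 13: 0.23 × 55 = 12.650
  age 14: 0.13 × 94 = 12.220
Maximum at age 10 (14.940).

10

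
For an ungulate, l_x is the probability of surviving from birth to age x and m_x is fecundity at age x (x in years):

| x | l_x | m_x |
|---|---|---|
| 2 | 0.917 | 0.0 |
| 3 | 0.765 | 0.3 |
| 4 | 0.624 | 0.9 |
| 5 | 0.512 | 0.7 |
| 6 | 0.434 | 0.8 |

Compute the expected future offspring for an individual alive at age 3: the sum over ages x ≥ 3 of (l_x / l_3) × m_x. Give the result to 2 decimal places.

1.96

l_3 = 0.765. Conditional survival from age 3 to x is l_x / l_3.
  x=3: (0.765/0.765) × 0.3 = 0.3000
  x=4: (0.624/0.765) × 0.9 = 0.7341
  x=5: (0.512/0.765) × 0.7 = 0.4685
  x=6: (0.434/0.765) × 0.8 = 0.4539
Sum = 0.3000 + 0.7341 + 0.4685 + 0.4539 = 1.9565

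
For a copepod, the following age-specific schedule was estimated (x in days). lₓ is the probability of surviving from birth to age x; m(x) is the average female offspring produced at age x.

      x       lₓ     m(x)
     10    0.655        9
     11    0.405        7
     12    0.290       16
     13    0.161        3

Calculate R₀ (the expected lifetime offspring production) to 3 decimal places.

13.853

R₀ = Σ lₓ m(x):
  age 10: 0.655 × 9 = 5.8950
  age 11: 0.405 × 7 = 2.8350
  age 12: 0.290 × 16 = 4.6400
  age 13: 0.161 × 3 = 0.4830
R₀ = 5.8950 + 2.8350 + 4.6400 + 0.4830 = 13.8530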